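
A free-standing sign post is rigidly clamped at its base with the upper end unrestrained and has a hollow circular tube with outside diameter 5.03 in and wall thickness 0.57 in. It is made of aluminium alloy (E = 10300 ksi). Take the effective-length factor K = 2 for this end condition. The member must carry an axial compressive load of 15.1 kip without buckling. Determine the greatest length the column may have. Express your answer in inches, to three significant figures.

L_max ≈ 184 in

Inner diameter d_i = 5.03 − 2×0.57 = 3.890 in
I = π(d_o⁴ − d_i⁴)/64 = π(5.03⁴ − 3.890⁴)/64 = 20.18 in⁴
At the buckling limit P_cr = P = 1.510×10^4 lb
From P_cr = π²EI/(K·L)²:  L = (1/K)·√(π²EI/P_cr) = (1/2)·√(π²×1.03×10^7×20.18/1.510×10^4)
L = 184 in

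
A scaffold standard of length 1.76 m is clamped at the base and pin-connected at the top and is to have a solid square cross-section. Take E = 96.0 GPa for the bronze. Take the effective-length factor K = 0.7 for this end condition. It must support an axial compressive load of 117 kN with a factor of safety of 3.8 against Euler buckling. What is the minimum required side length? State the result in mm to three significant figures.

Required P_cr = n·P = 3.8 × 117 = 444.6 kN
L_e = K·L = 0.7 × 1.76 = 1.232 m
Required I = P_cr·L_e²/(π²E) = 4.446×10^5 × 1.232² / (π² × 9.60×10^10) = 7.122×10^-7 m⁴
I_req = 7.122×10^5 mm⁴
Solid square: I = a⁴/12  ⇒  a = (12I)^(1/4) = (12×7.122×10^5)^(1/4) = 54.1 mm

a ≈ 54.1 mm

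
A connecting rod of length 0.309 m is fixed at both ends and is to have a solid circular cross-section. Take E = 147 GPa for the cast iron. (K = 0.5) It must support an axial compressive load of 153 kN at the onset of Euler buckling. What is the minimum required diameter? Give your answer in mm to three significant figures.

L_e = K·L = 0.5 × 0.309 = 0.1545 m
Required I = P_cr·L_e²/(π²E) = 1.530×10^5 × 0.1545² / (π² × 1.47×10^11) = 2.517×10^-9 m⁴
I_req = 2.517×10^3 mm⁴
Solid circle: I = πd⁴/64  ⇒  d = (64I/π)^(1/4) = (64×2.517×10^3/π)^(1/4) = 15.0 mm

d ≈ 15.0 mm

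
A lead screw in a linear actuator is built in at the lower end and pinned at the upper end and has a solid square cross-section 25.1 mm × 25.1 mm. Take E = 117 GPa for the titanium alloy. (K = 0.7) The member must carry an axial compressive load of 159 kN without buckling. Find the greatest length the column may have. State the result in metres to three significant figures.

L_max ≈ 0.700 m

I = a⁴/12 = 25.1⁴/12 = 3.308×10^4 mm⁴
I = 3.308×10^-8 m⁴
At the buckling limit P_cr = P = 1.590×10^5 N
From P_cr = π²EI/(K·L)²:  L = (1/K)·√(π²EI/P_cr) = (1/0.7)·√(π²×1.17×10^11×3.308×10^-8/1.590×10^5)
L = 0.700 m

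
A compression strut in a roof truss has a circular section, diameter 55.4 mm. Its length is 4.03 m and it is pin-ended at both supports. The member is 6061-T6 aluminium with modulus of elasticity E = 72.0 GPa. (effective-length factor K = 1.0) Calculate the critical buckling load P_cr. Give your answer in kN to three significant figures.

P_cr ≈ 20.2 kN

I = πd⁴/64 = π×55.4⁴/64 = 4.624×10^5 mm⁴
I = 4.624×10^5 mm⁴ = 4.624×10^-7 m⁴
Effective length L_e = K·L = 1 × 4.03 = 4.030 m
P_cr = π²EI / L_e² = π² × 72.0×10⁹ × 4.624×10^-7 / 4.030² = 2.023×10^4 N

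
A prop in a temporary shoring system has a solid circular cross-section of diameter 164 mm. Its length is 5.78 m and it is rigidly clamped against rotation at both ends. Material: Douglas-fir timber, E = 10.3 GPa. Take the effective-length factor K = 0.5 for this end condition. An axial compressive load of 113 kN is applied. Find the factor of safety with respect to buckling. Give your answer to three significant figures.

n ≈ 3.82

I = πd⁴/64 = π×164⁴/64 = 3.551×10^7 mm⁴
I = 3.551×10^7 mm⁴ = 3.551×10^-5 m⁴
Effective length L_e = K·L = 0.5 × 5.78 = 2.890 m
P_cr = π²EI / L_e² = π² × 10.3×10⁹ × 3.551×10^-5 / 2.890² = 4.322×10^5 N
Factor of safety n = P_cr / P = 432.20 / 113 = 3.82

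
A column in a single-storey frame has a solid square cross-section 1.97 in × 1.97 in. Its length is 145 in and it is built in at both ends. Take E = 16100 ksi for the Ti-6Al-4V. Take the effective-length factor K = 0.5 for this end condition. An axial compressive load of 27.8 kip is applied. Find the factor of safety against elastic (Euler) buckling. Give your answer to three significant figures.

n ≈ 1.36

I = a⁴/12 = 1.97⁴/12 = 1.255 in⁴
Effective length L_e = K·L = 0.5 × 145 = 72.50 in
P_cr = π²EI / L_e² = π² × 16100×10³ × 1.255 / 72.50² = 3.794×10^4 lb
Factor of safety n = P_cr / P = 37.943 / 27.8 = 1.36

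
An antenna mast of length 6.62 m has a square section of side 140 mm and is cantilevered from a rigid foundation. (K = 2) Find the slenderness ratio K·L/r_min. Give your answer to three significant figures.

I = a⁴/12 = 140⁴/12 = 3.201×10^7 mm⁴
A = 1.960×10^4 mm²;  r_min = √(I/A) = √(3.201×10^7/1.960×10^4) = 40.41 mm
L_e = K·L = 2 × 6.62 m = 13.24 m = 13240 mm
λ = L_e / r_min = 13240 / 40.41 = 328

λ ≈ 328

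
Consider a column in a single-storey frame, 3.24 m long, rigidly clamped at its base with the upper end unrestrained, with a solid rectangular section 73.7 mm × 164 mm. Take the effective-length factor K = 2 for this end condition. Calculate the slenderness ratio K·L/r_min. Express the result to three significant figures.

For a rectangle r_min = b/√12 = 73.7/√12 = 21.28 mm
L_e = K·L = 2 × 3.24 m = 6.480 m = 6480.0 mm
λ = L_e / r_min = 6480.0 / 21.28 = 305

λ ≈ 305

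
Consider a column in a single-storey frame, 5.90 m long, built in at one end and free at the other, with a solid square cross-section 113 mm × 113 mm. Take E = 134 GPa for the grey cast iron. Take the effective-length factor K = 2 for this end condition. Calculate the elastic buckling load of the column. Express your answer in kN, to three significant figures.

P_cr ≈ 129 kN

I = a⁴/12 = 113⁴/12 = 1.359×10^7 mm⁴
I = 1.359×10^7 mm⁴ = 1.359×10^-5 m⁴
Effective length L_e = K·L = 2 × 5.90 = 11.80 m
P_cr = π²EI / L_e² = π² × 134×10⁹ × 1.359×10^-5 / 11.80² = 1.291×10^5 N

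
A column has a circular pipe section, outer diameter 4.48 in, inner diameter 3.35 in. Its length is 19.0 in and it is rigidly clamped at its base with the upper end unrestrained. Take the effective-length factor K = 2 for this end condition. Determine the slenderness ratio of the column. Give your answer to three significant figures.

d_o = 4.48 in, d_i = 3.35 in
I = π(d_o⁴ − d_i⁴)/64 = π(4.48⁴ − 3.350⁴)/64 = 13.59 in⁴
A = 6.949 in²;  r_min = √(I/A) = √(13.59/6.949) = 1.399 in
L_e = K·L = 2 × 19.0 = 38.00 in
λ = L_e / r_min = 38.000 / 1.399 = 27.2

λ ≈ 27.2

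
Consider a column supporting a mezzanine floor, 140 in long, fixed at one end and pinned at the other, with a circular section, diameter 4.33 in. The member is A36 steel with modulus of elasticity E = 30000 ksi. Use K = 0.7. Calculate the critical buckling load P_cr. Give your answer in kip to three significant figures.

P_cr ≈ 532 kip

I = πd⁴/64 = π×4.33⁴/64 = 17.26 in⁴
Effective length L_e = K·L = 0.7 × 140 = 98.00 in
P_cr = π²EI / L_e² = π² × 30000×10³ × 17.26 / 98.00² = 5.320×10^5 lb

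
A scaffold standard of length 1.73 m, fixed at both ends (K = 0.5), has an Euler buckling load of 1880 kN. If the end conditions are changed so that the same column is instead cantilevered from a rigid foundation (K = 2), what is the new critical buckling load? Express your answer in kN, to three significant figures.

P_cr ≈ 118 kN

P_cr ∝ 1/K², so P_cr,new = P_cr,old × (K_old/K_new)² = 1880 × (0.5/2)²
= 1880 × 0.06250 = 118 kN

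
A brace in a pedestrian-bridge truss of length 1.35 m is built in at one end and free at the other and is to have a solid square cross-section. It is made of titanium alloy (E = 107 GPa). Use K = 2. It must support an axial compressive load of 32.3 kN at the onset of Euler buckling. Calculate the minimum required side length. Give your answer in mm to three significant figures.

L_e = K·L = 2 × 1.35 = 2.700 m
Required I = P_cr·L_e²/(π²E) = 3.230×10^4 × 2.700² / (π² × 1.07×10^11) = 2.230×10^-7 m⁴
I_req = 2.230×10^5 mm⁴
Solid square: I = a⁴/12  ⇒  a = (12I)^(1/4) = (12×2.230×10^5)^(1/4) = 40.4 mm

a ≈ 40.4 mm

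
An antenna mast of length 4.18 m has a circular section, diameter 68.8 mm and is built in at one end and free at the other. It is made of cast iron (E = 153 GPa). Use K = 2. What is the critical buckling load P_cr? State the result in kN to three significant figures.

I = πd⁴/64 = π×68.8⁴/64 = 1.100×10^6 mm⁴
I = 1.100×10^6 mm⁴ = 1.100×10^-6 m⁴
Effective length L_e = K·L = 2 × 4.18 = 8.360 m
P_cr = π²EI / L_e² = π² × 153×10⁹ × 1.100×10^-6 / 8.360² = 2.376×10^4 N

P_cr ≈ 23.8 kN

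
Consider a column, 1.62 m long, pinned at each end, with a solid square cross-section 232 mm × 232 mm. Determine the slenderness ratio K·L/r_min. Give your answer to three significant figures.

I = a⁴/12 = 232⁴/12 = 2.414×10^8 mm⁴
A = 5.382×10^4 mm²;  r_min = √(I/A) = √(2.414×10^8/5.382×10^4) = 66.97 mm
L_e = K·L = 1 × 1.62 m = 1.620 m = 1620.0 mm
λ = L_e / r_min = 1620.0 / 66.97 = 24.2

λ ≈ 24.2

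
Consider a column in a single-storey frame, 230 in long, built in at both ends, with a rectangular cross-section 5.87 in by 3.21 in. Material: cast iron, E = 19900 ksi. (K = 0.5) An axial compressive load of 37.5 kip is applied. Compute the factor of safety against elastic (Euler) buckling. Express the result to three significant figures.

Buckling occurs about the weak axis: I_min = h·b³/12 with b = 3.21 in (the shorter side).
I_min = 5.87×3.21³/12 = 16.18 in⁴
Effective length L_e = K·L = 0.5 × 230 = 115.0 in
P_cr = π²EI / L_e² = π² × 19900×10³ × 16.18 / 115.0² = 2.403×10^5 lb
Factor of safety n = P_cr / P = 240.29 / 37.5 = 6.41

n ≈ 6.41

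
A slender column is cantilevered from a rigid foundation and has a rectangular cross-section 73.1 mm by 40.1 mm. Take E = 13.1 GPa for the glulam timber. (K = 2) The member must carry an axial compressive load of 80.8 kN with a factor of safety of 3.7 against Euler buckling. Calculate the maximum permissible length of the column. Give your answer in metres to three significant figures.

Buckling occurs about the weak axis: I_min = h·b³/12 with b = 40.1 mm (the shorter side).
I_min = 73.1×40.1³/12 = 3.928×10^5 mm⁴
I = 3.928×10^-7 m⁴
Required critical load P_cr = n·P = 3.7 × 80.8 = 299.0 kN = 2.990×10^5 N
From P_cr = π²EI/(K·L)²:  L = (1/K)·√(π²EI/P_cr) = (1/2)·√(π²×1.31×10^10×3.928×10^-7/2.990×10^5)
L = 0.206 m

L_max ≈ 0.206 m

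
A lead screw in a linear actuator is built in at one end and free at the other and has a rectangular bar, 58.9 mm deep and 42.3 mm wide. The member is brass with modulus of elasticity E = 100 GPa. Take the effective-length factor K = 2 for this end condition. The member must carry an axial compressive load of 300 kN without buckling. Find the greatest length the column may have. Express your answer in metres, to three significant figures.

Buckling occurs about the weak axis: I_min = h·b³/12 with b = 42.3 mm (the shorter side).
I_min = 58.9×42.3³/12 = 3.715×10^5 mm⁴
I = 3.715×10^-7 m⁴
At the buckling limit P_cr = P = 3.000×10^5 N
From P_cr = π²EI/(K·L)²:  L = (1/K)·√(π²EI/P_cr) = (1/2)·√(π²×1.00×10^11×3.715×10^-7/3.000×10^5)
L = 0.553 m

L_max ≈ 0.553 m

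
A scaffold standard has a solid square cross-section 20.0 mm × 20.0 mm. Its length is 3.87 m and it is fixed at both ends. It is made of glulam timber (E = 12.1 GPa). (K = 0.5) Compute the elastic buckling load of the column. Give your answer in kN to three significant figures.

P_cr ≈ 0.425 kN

I = a⁴/12 = 20.0⁴/12 = 1.333×10^4 mm⁴
I = 1.333×10^4 mm⁴ = 1.333×10^-8 m⁴
Effective length L_e = K·L = 0.5 × 3.87 = 1.935 m
P_cr = π²EI / L_e² = π² × 12.1×10⁹ × 1.333×10^-8 / 1.935² = 425.3 N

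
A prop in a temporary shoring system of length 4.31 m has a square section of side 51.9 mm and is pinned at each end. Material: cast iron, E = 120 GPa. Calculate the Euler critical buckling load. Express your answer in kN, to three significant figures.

P_cr ≈ 38.5 kN

I = a⁴/12 = 51.9⁴/12 = 6.046×10^5 mm⁴
I = 6.046×10^5 mm⁴ = 6.046×10^-7 m⁴
Effective length L_e = K·L = 1 × 4.31 = 4.310 m
P_cr = π²EI / L_e² = π² × 120×10⁹ × 6.046×10^-7 / 4.310² = 3.855×10^4 N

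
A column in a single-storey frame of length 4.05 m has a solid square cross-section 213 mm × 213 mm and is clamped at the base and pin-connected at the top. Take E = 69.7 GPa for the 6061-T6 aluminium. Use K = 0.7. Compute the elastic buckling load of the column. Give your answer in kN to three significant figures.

I = a⁴/12 = 213⁴/12 = 1.715×10^8 mm⁴
I = 1.715×10^8 mm⁴ = 1.715×10^-4 m⁴
Effective length L_e = K·L = 0.7 × 4.05 = 2.835 m
P_cr = π²EI / L_e² = π² × 69.7×10⁹ × 1.715×10^-4 / 2.835² = 1.468×10^7 N

P_cr ≈ 14700 kN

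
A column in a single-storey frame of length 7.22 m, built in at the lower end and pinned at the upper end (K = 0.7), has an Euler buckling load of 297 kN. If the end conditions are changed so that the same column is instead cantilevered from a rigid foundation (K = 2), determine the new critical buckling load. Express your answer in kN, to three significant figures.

P_cr ≈ 36.4 kN

P_cr ∝ 1/K², so P_cr,new = P_cr,old × (K_old/K_new)² = 297 × (0.7/2)²
= 297 × 0.1225 = 36.4 kN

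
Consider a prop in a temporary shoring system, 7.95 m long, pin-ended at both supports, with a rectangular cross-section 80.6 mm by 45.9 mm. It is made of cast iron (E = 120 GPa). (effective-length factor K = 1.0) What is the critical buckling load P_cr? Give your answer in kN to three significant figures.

Buckling occurs about the weak axis: I_min = h·b³/12 with b = 45.9 mm (the shorter side).
I_min = 80.6×45.9³/12 = 6.495×10^5 mm⁴
I = 6.495×10^5 mm⁴ = 6.495×10^-7 m⁴
Effective length L_e = K·L = 1 × 7.95 = 7.950 m
P_cr = π²EI / L_e² = π² × 120×10⁹ × 6.495×10^-7 / 7.950² = 1.217×10^4 N

P_cr ≈ 12.2 kN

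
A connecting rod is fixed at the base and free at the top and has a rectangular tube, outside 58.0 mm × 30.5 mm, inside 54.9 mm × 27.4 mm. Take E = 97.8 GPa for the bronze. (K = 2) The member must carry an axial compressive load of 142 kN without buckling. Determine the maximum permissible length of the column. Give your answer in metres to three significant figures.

Weak-axis I_min = (h_o·b_o³ − h_i·b_i³)/12 with b_o = 30.5, b_i = 27.40 mm (shorter outer/inner sides).
I_min = (58.0×30.5³ − 54.90×27.40³)/12 = 4.302×10^4 mm⁴
I = 4.302×10^-8 m⁴
At the buckling limit P_cr = P = 1.420×10^5 N
From P_cr = π²EI/(K·L)²:  L = (1/K)·√(π²EI/P_cr) = (1/2)·√(π²×9.78×10^10×4.302×10^-8/1.420×10^5)
L = 0.270 m

L_max ≈ 0.270 m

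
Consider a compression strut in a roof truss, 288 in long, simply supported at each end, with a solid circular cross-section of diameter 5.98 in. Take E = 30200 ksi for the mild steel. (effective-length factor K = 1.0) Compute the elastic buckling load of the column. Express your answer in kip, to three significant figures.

I = πd⁴/64 = π×5.98⁴/64 = 62.77 in⁴
Effective length L_e = K·L = 1 × 288 = 288.0 in
P_cr = π²EI / L_e² = π² × 30200×10³ × 62.77 / 288.0² = 2.256×10^5 lb

P_cr ≈ 226 kip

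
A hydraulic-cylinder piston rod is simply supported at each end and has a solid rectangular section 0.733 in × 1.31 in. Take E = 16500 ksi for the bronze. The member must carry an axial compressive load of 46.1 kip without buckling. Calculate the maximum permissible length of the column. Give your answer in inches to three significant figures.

Buckling occurs about the weak axis: I_min = h·b³/12 with b = 0.733 in (the shorter side).
I_min = 1.31×0.733³/12 = 4.299×10^-2 in⁴
At the buckling limit P_cr = P = 4.610×10^4 lb
From P_cr = π²EI/(K·L)²:  L = (1/K)·√(π²EI/P_cr) = (1/1)·√(π²×1.65×10^7×4.299×10^-2/4.610×10^4)
L = 12.3 in

L_max ≈ 12.3 in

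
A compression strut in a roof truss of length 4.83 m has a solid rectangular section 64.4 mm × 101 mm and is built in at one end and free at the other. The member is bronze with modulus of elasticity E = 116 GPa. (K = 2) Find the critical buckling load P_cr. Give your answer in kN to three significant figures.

P_cr ≈ 27.6 kN

Buckling occurs about the weak axis: I_min = h·b³/12 with b = 64.4 mm (the shorter side).
I_min = 101×64.4³/12 = 2.248×10^6 mm⁴
I = 2.248×10^6 mm⁴ = 2.248×10^-6 m⁴
Effective length L_e = K·L = 2 × 4.83 = 9.660 m
P_cr = π²EI / L_e² = π² × 116×10⁹ × 2.248×10^-6 / 9.660² = 2.758×10^4 N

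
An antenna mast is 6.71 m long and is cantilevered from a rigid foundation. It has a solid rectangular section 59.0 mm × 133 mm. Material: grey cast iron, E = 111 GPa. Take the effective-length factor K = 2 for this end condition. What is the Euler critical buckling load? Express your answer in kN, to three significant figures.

Buckling occurs about the weak axis: I_min = h·b³/12 with b = 59.0 mm (the shorter side).
I_min = 133×59.0³/12 = 2.276×10^6 mm⁴
I = 2.276×10^6 mm⁴ = 2.276×10^-6 m⁴
Effective length L_e = K·L = 2 × 6.71 = 13.42 m
P_cr = π²EI / L_e² = π² × 111×10⁹ × 2.276×10^-6 / 13.42² = 1.385×10^4 N

P_cr ≈ 13.8 kN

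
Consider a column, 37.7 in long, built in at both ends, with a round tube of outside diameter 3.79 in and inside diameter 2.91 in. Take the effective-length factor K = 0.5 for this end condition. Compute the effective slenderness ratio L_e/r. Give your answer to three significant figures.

d_o = 3.79 in, d_i = 2.91 in
I = π(d_o⁴ − d_i⁴)/64 = π(3.79⁴ − 2.910⁴)/64 = 6.608 in⁴
A = 4.631 in²;  r_min = √(I/A) = √(6.608/4.631) = 1.195 in
L_e = K·L = 0.5 × 37.7 = 18.85 in
λ = L_e / r_min = 18.850 / 1.195 = 15.8

λ ≈ 15.8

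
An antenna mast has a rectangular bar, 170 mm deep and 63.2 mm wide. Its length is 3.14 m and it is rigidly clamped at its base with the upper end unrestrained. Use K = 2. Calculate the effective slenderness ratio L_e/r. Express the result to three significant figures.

For a rectangle r_min = b/√12 = 63.2/√12 = 18.24 mm
L_e = K·L = 2 × 3.14 m = 6.280 m = 6280.0 mm
λ = L_e / r_min = 6280.0 / 18.24 = 344

λ ≈ 344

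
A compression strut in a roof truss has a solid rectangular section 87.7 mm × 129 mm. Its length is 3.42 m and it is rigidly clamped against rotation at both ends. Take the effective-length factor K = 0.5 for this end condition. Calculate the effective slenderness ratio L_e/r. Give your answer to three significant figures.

For a rectangle r_min = b/√12 = 87.7/√12 = 25.32 mm
L_e = K·L = 0.5 × 3.42 m = 1.710 m = 1710.0 mm
λ = L_e / r_min = 1710.0 / 25.32 = 67.5

λ ≈ 67.5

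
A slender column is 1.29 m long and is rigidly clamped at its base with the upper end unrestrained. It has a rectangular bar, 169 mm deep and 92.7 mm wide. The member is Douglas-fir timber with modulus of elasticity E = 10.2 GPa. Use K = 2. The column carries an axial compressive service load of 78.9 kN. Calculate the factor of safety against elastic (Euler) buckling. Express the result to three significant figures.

n ≈ 2.15

Buckling occurs about the weak axis: I_min = h·b³/12 with b = 92.7 mm (the shorter side).
I_min = 169×92.7³/12 = 1.122×10^7 mm⁴
I = 1.122×10^7 mm⁴ = 1.122×10^-5 m⁴
Effective length L_e = K·L = 2 × 1.29 = 2.580 m
P_cr = π²EI / L_e² = π² × 10.2×10⁹ × 1.122×10^-5 / 2.580² = 1.697×10^5 N
Factor of safety n = P_cr / P = 169.67 / 78.9 = 2.15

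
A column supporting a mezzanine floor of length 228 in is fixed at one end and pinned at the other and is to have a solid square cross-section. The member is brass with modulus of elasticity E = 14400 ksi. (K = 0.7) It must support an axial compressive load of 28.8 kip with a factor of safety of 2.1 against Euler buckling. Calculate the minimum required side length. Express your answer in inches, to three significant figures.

Required P_cr = n·P = 2.1 × 28.8 = 60.48 kip
L_e = K·L = 0.7 × 228 = 159.6 in
Required I = P_cr·L_e²/(π²E) = 6.048×10^4 × 159.6² / (π² × 1.44×10^7) = 10.84 in⁴
Solid square: I = a⁴/12  ⇒  a = (12I)^(1/4) = (12×10.84)^(1/4) = 3.38 in

a ≈ 3.38 in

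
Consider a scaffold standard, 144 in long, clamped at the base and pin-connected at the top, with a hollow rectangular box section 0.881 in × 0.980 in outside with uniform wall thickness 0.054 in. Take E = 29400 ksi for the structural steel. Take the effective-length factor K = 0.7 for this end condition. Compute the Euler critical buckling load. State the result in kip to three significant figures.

Inner dimensions: h_i = 0.980 − 2×0.054 = 0.8720 in, b_i = 0.881 − 2×0.054 = 0.7730 in
Weak-axis I_min = (h_o·b_o³ − h_i·b_i³)/12 with b_o = 0.881, b_i = 0.7730 in (shorter outer/inner sides).
I_min = (0.980×0.881³ − 0.8720×0.7730³)/12 = 2.228×10^-2 in⁴
Effective length L_e = K·L = 0.7 × 144 = 100.8 in
P_cr = π²EI / L_e² = π² × 29400×10³ × 2.228×10^-2 / 100.8² = 636.3 lb

P_cr ≈ 0.636 kip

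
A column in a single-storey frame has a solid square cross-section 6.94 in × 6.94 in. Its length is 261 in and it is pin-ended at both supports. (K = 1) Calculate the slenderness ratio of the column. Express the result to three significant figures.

λ ≈ 130

For a square r = a/√12 = 6.94/√12 = 2.003 in
L_e = K·L = 1 × 261 = 261.0 in
λ = L_e / r_min = 261.00 / 2.003 = 130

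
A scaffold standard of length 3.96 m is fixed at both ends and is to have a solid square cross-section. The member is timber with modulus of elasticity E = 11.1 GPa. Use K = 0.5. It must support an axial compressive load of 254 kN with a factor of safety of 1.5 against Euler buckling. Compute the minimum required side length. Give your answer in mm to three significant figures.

a ≈ 113 mm

Required P_cr = n·P = 1.5 × 254 = 381.0 kN
L_e = K·L = 0.5 × 3.96 = 1.980 m
Required I = P_cr·L_e²/(π²E) = 3.810×10^5 × 1.980² / (π² × 1.11×10^10) = 1.363×10^-5 m⁴
I_req = 1.363×10^7 mm⁴
Solid square: I = a⁴/12  ⇒  a = (12I)^(1/4) = (12×1.363×10^7)^(1/4) = 113 mm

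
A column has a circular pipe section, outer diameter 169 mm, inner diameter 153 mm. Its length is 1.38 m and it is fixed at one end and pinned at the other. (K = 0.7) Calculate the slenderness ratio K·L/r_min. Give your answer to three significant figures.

d_o = 169 mm, d_i = 153 mm
I = π(d_o⁴ − d_i⁴)/64 = π(169⁴ − 153.0⁴)/64 = 1.314×10^7 mm⁴
A = 4.046×10^3 mm²;  r_min = √(I/A) = √(1.314×10^7/4.046×10^3) = 56.99 mm
L_e = K·L = 0.7 × 1.38 m = 0.9660 m = 966.00 mm
λ = L_e / r_min = 966.00 / 56.99 = 16.9

λ ≈ 16.9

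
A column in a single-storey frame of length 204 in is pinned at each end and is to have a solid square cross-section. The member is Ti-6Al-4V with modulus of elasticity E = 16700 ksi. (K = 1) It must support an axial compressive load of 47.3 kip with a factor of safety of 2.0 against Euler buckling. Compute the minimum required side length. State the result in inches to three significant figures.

a ≈ 4.11 in

Required P_cr = n·P = 2.0 × 47.3 = 94.60 kip
L_e = K·L = 1 × 204 = 204.0 in
Required I = P_cr·L_e²/(π²E) = 9.460×10^4 × 204.0² / (π² × 1.67×10^7) = 23.89 in⁴
Solid square: I = a⁴/12  ⇒  a = (12I)^(1/4) = (12×23.89)^(1/4) = 4.11 in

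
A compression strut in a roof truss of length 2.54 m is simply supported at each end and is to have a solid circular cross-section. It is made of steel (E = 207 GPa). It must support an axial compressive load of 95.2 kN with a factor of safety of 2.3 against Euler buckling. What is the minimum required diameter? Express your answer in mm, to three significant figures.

Required P_cr = n·P = 2.3 × 95.2 = 219.0 kN
L_e = K·L = 1 × 2.54 = 2.540 m
Required I = P_cr·L_e²/(π²E) = 2.190×10^5 × 2.540² / (π² × 2.07×10^11) = 6.915×10^-7 m⁴
I_req = 6.915×10^5 mm⁴
Solid circle: I = πd⁴/64  ⇒  d = (64I/π)^(1/4) = (64×6.915×10^5/π)^(1/4) = 61.3 mm

d ≈ 61.3 mm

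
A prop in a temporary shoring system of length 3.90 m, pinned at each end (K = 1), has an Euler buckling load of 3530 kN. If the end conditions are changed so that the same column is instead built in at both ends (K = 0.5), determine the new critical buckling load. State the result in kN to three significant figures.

P_cr ≈ 14100 kN

P_cr ∝ 1/K², so P_cr,new = P_cr,old × (K_old/K_new)² = 3530 × (1/0.5)²
= 3530 × 4.000 = 14100 kN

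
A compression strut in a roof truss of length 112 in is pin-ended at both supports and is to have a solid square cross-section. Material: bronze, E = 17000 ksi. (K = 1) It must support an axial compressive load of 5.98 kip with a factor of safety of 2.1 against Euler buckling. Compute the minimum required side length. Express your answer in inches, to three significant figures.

Required P_cr = n·P = 2.1 × 5.98 = 12.56 kip
L_e = K·L = 1 × 112 = 112.0 in
Required I = P_cr·L_e²/(π²E) = 1.256×10^4 × 112.0² / (π² × 1.70×10^7) = 0.9389 in⁴
Solid square: I = a⁴/12  ⇒  a = (12I)^(1/4) = (12×0.9389)^(1/4) = 1.83 in

a ≈ 1.83 in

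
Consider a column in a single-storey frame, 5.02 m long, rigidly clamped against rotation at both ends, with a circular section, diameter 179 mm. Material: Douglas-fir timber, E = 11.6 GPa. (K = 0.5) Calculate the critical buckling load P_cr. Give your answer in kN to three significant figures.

I = πd⁴/64 = π×179⁴/64 = 5.039×10^7 mm⁴
I = 5.039×10^7 mm⁴ = 5.039×10^-5 m⁴
Effective length L_e = K·L = 0.5 × 5.02 = 2.510 m
P_cr = π²EI / L_e² = π² × 11.6×10⁹ × 5.039×10^-5 / 2.510² = 9.158×10^5 N

P_cr ≈ 916 kN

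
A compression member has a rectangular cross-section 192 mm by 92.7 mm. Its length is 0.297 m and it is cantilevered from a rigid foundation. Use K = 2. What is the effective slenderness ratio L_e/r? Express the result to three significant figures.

For a rectangle r_min = b/√12 = 92.7/√12 = 26.76 mm
L_e = K·L = 2 × 0.297 m = 0.5940 m = 594.00 mm
λ = L_e / r_min = 594.00 / 26.76 = 22.2

λ ≈ 22.2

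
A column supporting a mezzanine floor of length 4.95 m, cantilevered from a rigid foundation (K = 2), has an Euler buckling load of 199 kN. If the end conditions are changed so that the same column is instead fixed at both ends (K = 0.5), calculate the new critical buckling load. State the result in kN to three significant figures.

P_cr ∝ 1/K², so P_cr,new = P_cr,old × (K_old/K_new)² = 199 × (2/0.5)²
= 199 × 16.00 = 3180 kN

P_cr ≈ 3180 kN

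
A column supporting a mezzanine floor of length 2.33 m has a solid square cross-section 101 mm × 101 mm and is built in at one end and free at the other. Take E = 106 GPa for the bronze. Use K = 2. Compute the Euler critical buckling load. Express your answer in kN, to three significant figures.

I = a⁴/12 = 101⁴/12 = 8.672×10^6 mm⁴
I = 8.672×10^6 mm⁴ = 8.672×10^-6 m⁴
Effective length L_e = K·L = 2 × 2.33 = 4.660 m
P_cr = π²EI / L_e² = π² × 106×10⁹ × 8.672×10^-6 / 4.660² = 4.178×10^5 N

P_cr ≈ 418 kN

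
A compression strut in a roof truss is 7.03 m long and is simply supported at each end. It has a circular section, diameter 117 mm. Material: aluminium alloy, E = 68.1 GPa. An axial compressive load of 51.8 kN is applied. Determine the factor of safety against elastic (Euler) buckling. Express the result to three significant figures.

n ≈ 2.42

I = πd⁴/64 = π×117⁴/64 = 9.198×10^6 mm⁴
I = 9.198×10^6 mm⁴ = 9.198×10^-6 m⁴
Effective length L_e = K·L = 1 × 7.03 = 7.030 m
P_cr = π²EI / L_e² = π² × 68.1×10⁹ × 9.198×10^-6 / 7.030² = 1.251×10^5 N
Factor of safety n = P_cr / P = 125.10 / 51.8 = 2.42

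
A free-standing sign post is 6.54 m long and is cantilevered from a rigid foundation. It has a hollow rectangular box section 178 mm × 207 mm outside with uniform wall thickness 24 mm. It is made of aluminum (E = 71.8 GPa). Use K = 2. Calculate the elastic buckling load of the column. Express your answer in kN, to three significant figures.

P_cr ≈ 282 kN

Inner dimensions: h_i = 207 − 2×24 = 159.0 mm, b_i = 178 − 2×24 = 130.0 mm
Weak-axis I_min = (h_o·b_o³ − h_i·b_i³)/12 with b_o = 178, b_i = 130.0 mm (shorter outer/inner sides).
I_min = (207×178³ − 159.0×130.0³)/12 = 6.818×10^7 mm⁴
I = 6.818×10^7 mm⁴ = 6.818×10^-5 m⁴
Effective length L_e = K·L = 2 × 6.54 = 13.08 m
P_cr = π²EI / L_e² = π² × 71.8×10⁹ × 6.818×10^-5 / 13.08² = 2.824×10^5 N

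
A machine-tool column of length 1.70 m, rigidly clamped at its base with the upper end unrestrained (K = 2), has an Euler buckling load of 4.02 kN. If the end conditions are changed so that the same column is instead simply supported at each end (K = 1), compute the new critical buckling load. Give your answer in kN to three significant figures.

P_cr ∝ 1/K², so P_cr,new = P_cr,old × (K_old/K_new)² = 4.02 × (2/1)²
= 4.02 × 4.000 = 16.1 kN

P_cr ≈ 16.1 kN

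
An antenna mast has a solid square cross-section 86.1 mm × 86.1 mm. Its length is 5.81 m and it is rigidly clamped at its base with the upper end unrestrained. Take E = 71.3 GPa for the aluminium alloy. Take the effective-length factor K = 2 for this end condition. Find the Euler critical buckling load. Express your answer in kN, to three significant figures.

I = a⁴/12 = 86.1⁴/12 = 4.580×10^6 mm⁴
I = 4.580×10^6 mm⁴ = 4.580×10^-6 m⁴
Effective length L_e = K·L = 2 × 5.81 = 11.62 m
P_cr = π²EI / L_e² = π² × 71.3×10⁹ × 4.580×10^-6 / 11.62² = 2.387×10^4 N

P_cr ≈ 23.9 kN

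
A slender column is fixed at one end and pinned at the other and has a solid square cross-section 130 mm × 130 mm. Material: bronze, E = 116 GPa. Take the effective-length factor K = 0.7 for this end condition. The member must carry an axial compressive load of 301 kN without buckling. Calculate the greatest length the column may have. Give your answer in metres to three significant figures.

L_max ≈ 13.6 m

I = a⁴/12 = 130⁴/12 = 2.380×10^7 mm⁴
I = 2.380×10^-5 m⁴
At the buckling limit P_cr = P = 3.010×10^5 N
From P_cr = π²EI/(K·L)²:  L = (1/K)·√(π²EI/P_cr) = (1/0.7)·√(π²×1.16×10^11×2.380×10^-5/3.010×10^5)
L = 13.6 m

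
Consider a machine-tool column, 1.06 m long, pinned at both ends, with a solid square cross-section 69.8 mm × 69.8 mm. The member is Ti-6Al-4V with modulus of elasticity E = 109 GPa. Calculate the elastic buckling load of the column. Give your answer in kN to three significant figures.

P_cr ≈ 1890 kN

I = a⁴/12 = 69.8⁴/12 = 1.978×10^6 mm⁴
I = 1.978×10^6 mm⁴ = 1.978×10^-6 m⁴
Effective length L_e = K·L = 1 × 1.06 = 1.060 m
P_cr = π²EI / L_e² = π² × 109×10⁹ × 1.978×10^-6 / 1.060² = 1.894×10^6 N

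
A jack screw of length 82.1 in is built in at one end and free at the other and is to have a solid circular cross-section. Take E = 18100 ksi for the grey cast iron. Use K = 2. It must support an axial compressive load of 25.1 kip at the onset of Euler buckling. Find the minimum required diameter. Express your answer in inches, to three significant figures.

L_e = K·L = 2 × 82.1 = 164.2 in
Required I = P_cr·L_e²/(π²E) = 2.510×10^4 × 164.2² / (π² × 1.81×10^7) = 3.788 in⁴
Solid circle: I = πd⁴/64  ⇒  d = (64I/π)^(1/4) = (64×3.788/π)^(1/4) = 2.96 in

d ≈ 2.96 in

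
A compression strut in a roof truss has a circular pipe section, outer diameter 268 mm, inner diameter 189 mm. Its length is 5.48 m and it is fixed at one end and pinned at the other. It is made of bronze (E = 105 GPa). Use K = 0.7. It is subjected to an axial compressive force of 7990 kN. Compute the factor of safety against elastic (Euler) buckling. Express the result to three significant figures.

d_o = 268 mm, d_i = 189 mm
I = π(d_o⁴ − d_i⁴)/64 = π(268⁴ − 189.0⁴)/64 = 1.906×10^8 mm⁴
I = 1.906×10^8 mm⁴ = 1.906×10^-4 m⁴
Effective length L_e = K·L = 0.7 × 5.48 = 3.836 m
P_cr = π²EI / L_e² = π² × 105×10⁹ × 1.906×10^-4 / 3.836² = 1.342×10^7 N
Factor of safety n = P_cr / P = 13423 / 7990 = 1.68

n ≈ 1.68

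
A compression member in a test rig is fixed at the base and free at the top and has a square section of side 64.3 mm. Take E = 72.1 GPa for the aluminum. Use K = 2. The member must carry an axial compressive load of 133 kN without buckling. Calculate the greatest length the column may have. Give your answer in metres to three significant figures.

I = a⁴/12 = 64.3⁴/12 = 1.425×10^6 mm⁴
I = 1.425×10^-6 m⁴
At the buckling limit P_cr = P = 1.330×10^5 N
From P_cr = π²EI/(K·L)²:  L = (1/K)·√(π²EI/P_cr) = (1/2)·√(π²×7.21×10^10×1.425×10^-6/1.330×10^5)
L = 1.38 m

L_max ≈ 1.38 m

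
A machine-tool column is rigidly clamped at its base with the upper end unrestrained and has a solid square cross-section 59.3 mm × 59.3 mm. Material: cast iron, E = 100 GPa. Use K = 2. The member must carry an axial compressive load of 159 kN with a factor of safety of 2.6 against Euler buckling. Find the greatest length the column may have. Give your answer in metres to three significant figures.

I = a⁴/12 = 59.3⁴/12 = 1.030×10^6 mm⁴
I = 1.030×10^-6 m⁴
Required critical load P_cr = n·P = 2.6 × 159 = 413.4 kN = 4.134×10^5 N
From P_cr = π²EI/(K·L)²:  L = (1/K)·√(π²EI/P_cr) = (1/2)·√(π²×1.00×10^11×1.030×10^-6/4.134×10^5)
L = 0.784 m

L_max ≈ 0.784 m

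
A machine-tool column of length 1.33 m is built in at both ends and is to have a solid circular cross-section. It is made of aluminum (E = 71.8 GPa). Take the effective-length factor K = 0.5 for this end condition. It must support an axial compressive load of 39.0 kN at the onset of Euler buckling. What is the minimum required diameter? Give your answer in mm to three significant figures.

d ≈ 26.5 mm

L_e = K·L = 0.5 × 1.33 = 0.6650 m
Required I = P_cr·L_e²/(π²E) = 3.900×10^4 × 0.6650² / (π² × 7.18×10^10) = 2.434×10^-8 m⁴
I_req = 2.434×10^4 mm⁴
Solid circle: I = πd⁴/64  ⇒  d = (64I/π)^(1/4) = (64×2.434×10^4/π)^(1/4) = 26.5 mm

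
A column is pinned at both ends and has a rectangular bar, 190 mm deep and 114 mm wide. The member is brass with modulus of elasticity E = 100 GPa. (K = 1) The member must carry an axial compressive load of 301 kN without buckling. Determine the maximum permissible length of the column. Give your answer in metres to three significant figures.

Buckling occurs about the weak axis: I_min = h·b³/12 with b = 114 mm (the shorter side).
I_min = 190×114³/12 = 2.346×10^7 mm⁴
I = 2.346×10^-5 m⁴
At the buckling limit P_cr = P = 3.010×10^5 N
From P_cr = π²EI/(K·L)²:  L = (1/K)·√(π²EI/P_cr) = (1/1)·√(π²×1.00×10^11×2.346×10^-5/3.010×10^5)
L = 8.77 m

L_max ≈ 8.77 m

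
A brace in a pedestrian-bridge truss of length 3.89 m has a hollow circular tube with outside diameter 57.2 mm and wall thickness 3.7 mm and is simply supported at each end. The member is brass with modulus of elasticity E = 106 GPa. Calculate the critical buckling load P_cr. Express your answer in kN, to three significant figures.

Inner diameter d_i = 57.2 − 2×3.7 = 49.80 mm
I = π(d_o⁴ − d_i⁴)/64 = π(57.2⁴ − 49.80⁴)/64 = 2.236×10^5 mm⁴
I = 2.236×10^5 mm⁴ = 2.236×10^-7 m⁴
Effective length L_e = K·L = 1 × 3.89 = 3.890 m
P_cr = π²EI / L_e² = π² × 106×10⁹ × 2.236×10^-7 / 3.890² = 1.546×10^4 N

P_cr ≈ 15.5 kN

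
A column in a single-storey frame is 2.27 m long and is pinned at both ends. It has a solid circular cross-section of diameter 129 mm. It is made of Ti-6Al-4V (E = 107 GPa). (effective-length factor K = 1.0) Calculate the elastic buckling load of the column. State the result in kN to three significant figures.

I = πd⁴/64 = π×129⁴/64 = 1.359×10^7 mm⁴
I = 1.359×10^7 mm⁴ = 1.359×10^-5 m⁴
Effective length L_e = K·L = 1 × 2.27 = 2.270 m
P_cr = π²EI / L_e² = π² × 107×10⁹ × 1.359×10^-5 / 2.270² = 2.786×10^6 N

P_cr ≈ 2790 kN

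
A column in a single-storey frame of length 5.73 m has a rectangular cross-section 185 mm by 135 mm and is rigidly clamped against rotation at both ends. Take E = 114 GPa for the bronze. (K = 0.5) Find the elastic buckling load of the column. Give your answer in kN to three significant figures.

P_cr ≈ 5200 kN

Buckling occurs about the weak axis: I_min = h·b³/12 with b = 135 mm (the shorter side).
I_min = 185×135³/12 = 3.793×10^7 mm⁴
I = 3.793×10^7 mm⁴ = 3.793×10^-5 m⁴
Effective length L_e = K·L = 0.5 × 5.73 = 2.865 m
P_cr = π²EI / L_e² = π² × 114×10⁹ × 3.793×10^-5 / 2.865² = 5.199×10^6 N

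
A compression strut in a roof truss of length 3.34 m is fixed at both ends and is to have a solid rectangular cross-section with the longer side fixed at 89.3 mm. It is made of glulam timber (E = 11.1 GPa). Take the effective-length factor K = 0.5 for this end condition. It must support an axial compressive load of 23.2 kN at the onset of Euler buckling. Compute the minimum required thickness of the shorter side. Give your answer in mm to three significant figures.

b ≈ 43.0 mm

L_e = K·L = 0.5 × 3.34 = 1.670 m
Required I = P_cr·L_e²/(π²E) = 2.320×10^4 × 1.670² / (π² × 1.11×10^10) = 5.906×10^-7 m⁴
I_req = 5.906×10^5 mm⁴
Rectangle, weak axis: I_min = h·b³/12 with h = 89.3 mm fixed  ⇒  b = (12I/h)^(1/3) = 43.0 mm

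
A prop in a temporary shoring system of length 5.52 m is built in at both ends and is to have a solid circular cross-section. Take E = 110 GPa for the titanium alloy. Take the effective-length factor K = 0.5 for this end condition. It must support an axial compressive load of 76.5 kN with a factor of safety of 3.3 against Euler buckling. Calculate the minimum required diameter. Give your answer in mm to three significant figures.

Required P_cr = n·P = 3.3 × 76.5 = 252.4 kN
L_e = K·L = 0.5 × 5.52 = 2.760 m
Required I = P_cr·L_e²/(π²E) = 2.525×10^5 × 2.760² / (π² × 1.10×10^11) = 1.771×10^-6 m⁴
I_req = 1.771×10^6 mm⁴
Solid circle: I = πd⁴/64  ⇒  d = (64I/π)^(1/4) = (64×1.771×10^6/π)^(1/4) = 77.5 mm

d ≈ 77.5 mm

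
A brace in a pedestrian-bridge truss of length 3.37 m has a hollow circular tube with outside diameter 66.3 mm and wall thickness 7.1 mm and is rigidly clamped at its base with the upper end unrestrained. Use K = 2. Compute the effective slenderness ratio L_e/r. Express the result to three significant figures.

λ ≈ 320

Inner diameter d_i = 66.3 − 2×7.1 = 52.10 mm
I = π(d_o⁴ − d_i⁴)/64 = π(66.3⁴ − 52.10⁴)/64 = 5.868×10^5 mm⁴
A = 1.320×10^3 mm²;  r_min = √(I/A) = √(5.868×10^5/1.320×10^3) = 21.08 mm
L_e = K·L = 2 × 3.37 m = 6.740 m = 6740.0 mm
λ = L_e / r_min = 6740.0 / 21.08 = 320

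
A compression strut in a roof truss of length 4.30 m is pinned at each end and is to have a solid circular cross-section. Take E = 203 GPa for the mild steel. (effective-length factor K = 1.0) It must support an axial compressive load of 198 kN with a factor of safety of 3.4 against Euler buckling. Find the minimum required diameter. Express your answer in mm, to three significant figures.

d ≈ 106 mm

Required P_cr = n·P = 3.4 × 198 = 673.2 kN
L_e = K·L = 1 × 4.30 = 4.300 m
Required I = P_cr·L_e²/(π²E) = 6.732×10^5 × 4.300² / (π² × 2.03×10^11) = 6.213×10^-6 m⁴
I_req = 6.213×10^6 mm⁴
Solid circle: I = πd⁴/64  ⇒  d = (64I/π)^(1/4) = (64×6.213×10^6/π)^(1/4) = 106 mm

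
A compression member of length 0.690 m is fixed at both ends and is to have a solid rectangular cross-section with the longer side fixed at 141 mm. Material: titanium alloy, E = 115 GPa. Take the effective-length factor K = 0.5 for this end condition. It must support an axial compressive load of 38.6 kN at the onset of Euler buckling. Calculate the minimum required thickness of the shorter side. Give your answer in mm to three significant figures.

b ≈ 7.01 mm

L_e = K·L = 0.5 × 0.690 = 0.3450 m
Required I = P_cr·L_e²/(π²E) = 3.860×10^4 × 0.3450² / (π² × 1.15×10^11) = 4.048×10^-9 m⁴
I_req = 4.048×10^3 mm⁴
Rectangle, weak axis: I_min = h·b³/12 with h = 141 mm fixed  ⇒  b = (12I/h)^(1/3) = 7.01 mm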